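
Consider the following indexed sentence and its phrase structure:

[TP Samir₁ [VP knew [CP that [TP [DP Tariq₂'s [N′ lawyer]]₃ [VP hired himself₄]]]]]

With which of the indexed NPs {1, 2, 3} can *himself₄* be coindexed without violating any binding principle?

{3}

*himself* is an anaphor, so Principle A applies: it must be bound in its binding domain.
Binding domain of *himself₄*: the embedded TP, whose subject is [Tariq₂'s lawyer]₃.
*Samir₁* c-commands the anaphor but is outside its binding domain → cannot satisfy Principle A.
*Tariq₂* does not c-command the anaphor → cannot bind it.
*[Tariq₂'s lawyer]₃* c-commands the anaphor within its binding domain → licit binder.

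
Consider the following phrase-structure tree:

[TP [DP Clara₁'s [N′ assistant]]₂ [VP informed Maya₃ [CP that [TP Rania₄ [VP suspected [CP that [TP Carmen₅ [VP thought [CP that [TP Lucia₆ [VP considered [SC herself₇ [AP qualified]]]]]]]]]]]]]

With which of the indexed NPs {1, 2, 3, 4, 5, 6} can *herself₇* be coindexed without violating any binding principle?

{6}

*herself* is an anaphor, so Principle A applies: it must be bound in its binding domain.
Binding domain of *herself₇*: the embedded TP, whose subject is Lucia₆.
*Clara₁* does not c-command the anaphor → cannot bind it.
*[Clara₁'s assistant]₂* c-commands the anaphor but is outside its binding domain → cannot satisfy Principle A.
*Maya₃* c-commands the anaphor but is outside its binding domain → cannot satisfy Principle A.
*Rania₄* c-commands the anaphor but is outside its binding domain → cannot satisfy Principle A.
*Carmen₅* c-commands the anaphor but is outside its binding domain → cannot satisfy Principle A.
*Lucia₆* c-commands the anaphor within its binding domain → licit binder.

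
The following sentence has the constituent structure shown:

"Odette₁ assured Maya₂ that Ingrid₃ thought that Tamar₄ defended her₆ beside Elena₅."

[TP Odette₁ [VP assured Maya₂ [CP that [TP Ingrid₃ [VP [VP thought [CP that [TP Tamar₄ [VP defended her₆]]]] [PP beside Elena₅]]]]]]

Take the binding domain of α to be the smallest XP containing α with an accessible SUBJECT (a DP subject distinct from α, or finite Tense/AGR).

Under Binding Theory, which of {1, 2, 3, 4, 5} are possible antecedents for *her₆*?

{1, 2, 3, 5}

*her* is a pronoun, so Principle B applies: it must be free in its binding domain.
Binding domain of *her₆*: the embedded TP, whose subject is Tamar₄.
*Odette₁* c-commands the pronoun but from outside its binding domain, and is not c-commanded by it → coindexation permitted.
*Maya₂* c-commands the pronoun but from outside its binding domain, and is not c-commanded by it → coindexation permitted.
*Ingrid₃* c-commands the pronoun but from outside its binding domain, and is not c-commanded by it → coindexation permitted.
*Tamar₄* c-commands the pronoun within its binding domain → coindexation would violate Principle B.
*Elena₅* and the pronoun do not c-command one another → neither Principle B nor Principle C is at stake; coindexation permitted.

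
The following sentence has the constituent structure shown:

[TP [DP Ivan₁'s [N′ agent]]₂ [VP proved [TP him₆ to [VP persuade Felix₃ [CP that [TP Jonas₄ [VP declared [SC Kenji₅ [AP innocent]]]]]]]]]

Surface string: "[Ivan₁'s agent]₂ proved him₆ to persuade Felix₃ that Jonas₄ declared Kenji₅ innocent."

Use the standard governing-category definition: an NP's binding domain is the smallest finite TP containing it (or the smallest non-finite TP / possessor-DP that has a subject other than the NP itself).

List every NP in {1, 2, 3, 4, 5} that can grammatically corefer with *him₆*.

{1}

*him* is a pronoun, so Principle B applies: it must be free in its binding domain.
Binding domain of *him₆*: the matrix TP, whose subject is [Ivan₁'s agent]₂.
*Ivan₁* and the pronoun do not c-command one another → neither Principle B nor Principle C is at stake; coindexation permitted.
*[Ivan₁'s agent]₂* c-commands the pronoun within its binding domain → coindexation would violate Principle B.
*Felix₃*: the pronoun c-commands this R-expression → coindexation would violate Principle C on *Felix₃*.
*Jonas₄*: the pronoun c-commands this R-expression → coindexation would violate Principle C on *Jonas₄*.
*Kenji₅*: the pronoun c-commands this R-expression → coindexation would violate Principle C on *Kenji₅*.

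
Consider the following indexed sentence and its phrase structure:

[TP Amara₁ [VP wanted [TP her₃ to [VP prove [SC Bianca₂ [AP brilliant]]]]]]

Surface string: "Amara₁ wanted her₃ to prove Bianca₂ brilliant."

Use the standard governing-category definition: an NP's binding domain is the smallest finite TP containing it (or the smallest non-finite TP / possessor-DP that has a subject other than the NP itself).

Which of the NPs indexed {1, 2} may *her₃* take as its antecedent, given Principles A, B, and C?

*her* is a pronoun, so Principle B applies: it must be free in its binding domain.
Binding domain of *her₃*: the matrix TP, whose subject is Amara₁.
*Amara₁* c-commands the pronoun within its binding domain → coindexation would violate Principle B.
*Bianca₂*: the pronoun c-commands this R-expression → coindexation would violate Principle C on *Bianca₂*.

none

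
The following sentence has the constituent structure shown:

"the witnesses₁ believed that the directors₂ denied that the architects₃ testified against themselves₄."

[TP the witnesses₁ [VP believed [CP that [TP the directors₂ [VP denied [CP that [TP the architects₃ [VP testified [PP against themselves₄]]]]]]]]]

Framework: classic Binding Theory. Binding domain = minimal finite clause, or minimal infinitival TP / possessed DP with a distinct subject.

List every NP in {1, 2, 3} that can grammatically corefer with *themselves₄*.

{3}

*themselves* is an anaphor, so Principle A applies: it must be bound in its binding domain.
Binding domain of *themselves₄*: the embedded TP, whose subject is the architects₃.
*the witnesses₁* c-commands the anaphor but is outside its binding domain → cannot satisfy Principle A.
*the directors₂* c-commands the anaphor but is outside its binding domain → cannot satisfy Principle A.
*the architects₃* c-commands the anaphor within its binding domain → licit binder.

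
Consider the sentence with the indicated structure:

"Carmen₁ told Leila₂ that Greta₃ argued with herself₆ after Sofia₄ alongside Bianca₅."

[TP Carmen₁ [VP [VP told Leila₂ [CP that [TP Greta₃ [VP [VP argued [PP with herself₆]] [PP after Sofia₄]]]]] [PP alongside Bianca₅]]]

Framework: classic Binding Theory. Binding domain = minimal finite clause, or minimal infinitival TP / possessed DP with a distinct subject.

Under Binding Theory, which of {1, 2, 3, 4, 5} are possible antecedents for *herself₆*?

*herself* is an anaphor, so Principle A applies: it must be bound in its binding domain.
Binding domain of *herself₆*: the embedded TP, whose subject is Greta₃.
*Carmen₁* c-commands the anaphor but is outside its binding domain → cannot satisfy Principle A.
*Leila₂* c-commands the anaphor but is outside its binding domain → cannot satisfy Principle A.
*Greta₃* c-commands the anaphor within its binding domain → licit binder.
*Sofia₄* does not c-command the anaphor → cannot bind it.
*Bianca₅* does not c-command the anaphor → cannot bind it.

{3}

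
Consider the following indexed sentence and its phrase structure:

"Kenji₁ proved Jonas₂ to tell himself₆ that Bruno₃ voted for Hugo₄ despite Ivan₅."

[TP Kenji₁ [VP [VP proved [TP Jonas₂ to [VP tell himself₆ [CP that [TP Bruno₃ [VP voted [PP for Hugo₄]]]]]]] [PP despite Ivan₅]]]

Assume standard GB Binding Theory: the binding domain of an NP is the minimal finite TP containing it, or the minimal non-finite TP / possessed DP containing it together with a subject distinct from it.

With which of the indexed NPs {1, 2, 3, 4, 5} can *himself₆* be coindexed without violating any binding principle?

*himself* is an anaphor, so Principle A applies: it must be bound in its binding domain.
Binding domain of *himself₆*: the embedded TP, whose subject is Jonas₂.
*Kenji₁* c-commands the anaphor but is outside its binding domain → cannot satisfy Principle A.
*Jonas₂* c-commands the anaphor within its binding domain → licit binder.
*Bruno₃* does not c-command the anaphor → cannot bind it.
*Hugo₄* does not c-command the anaphor → cannot bind it.
*Ivan₅* does not c-command the anaphor → cannot bind it.

{2}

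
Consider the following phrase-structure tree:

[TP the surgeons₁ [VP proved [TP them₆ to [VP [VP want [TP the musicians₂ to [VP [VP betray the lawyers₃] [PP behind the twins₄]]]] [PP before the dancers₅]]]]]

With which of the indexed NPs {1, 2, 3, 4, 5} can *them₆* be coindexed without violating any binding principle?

none

*them* is a pronoun, so Principle B applies: it must be free in its binding domain.
Binding domain of *them₆*: the matrix TP, whose subject is the surgeons₁.
*the surgeons₁* c-commands the pronoun within its binding domain → coindexation would violate Principle B.
*the musicians₂*: the pronoun c-commands this R-expression → coindexation would violate Principle C on *the musicians₂*.
*the lawyers₃*: the pronoun c-commands this R-expression → coindexation would violate Principle C on *the lawyers₃*.
*the twins₄*: the pronoun c-commands this R-expression → coindexation would violate Principle C on *the twins₄*.
*the dancers₅*: the pronoun c-commands this R-expression → coindexation would violate Principle C on *the dancers₅*.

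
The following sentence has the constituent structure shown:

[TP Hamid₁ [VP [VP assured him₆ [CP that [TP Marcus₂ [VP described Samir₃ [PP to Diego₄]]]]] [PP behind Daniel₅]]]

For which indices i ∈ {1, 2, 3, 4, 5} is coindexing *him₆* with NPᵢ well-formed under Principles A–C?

*him* is a pronoun, so Principle B applies: it must be free in its binding domain.
Binding domain of *him₆*: the matrix TP, whose subject is Hamid₁.
*Hamid₁* c-commands the pronoun within its binding domain → coindexation would violate Principle B.
*Marcus₂*: the pronoun c-commands this R-expression → coindexation would violate Principle C on *Marcus₂*.
*Samir₃*: the pronoun c-commands this R-expression → coindexation would violate Principle C on *Samir₃*.
*Diego₄*: the pronoun c-commands this R-expression → coindexation would violate Principle C on *Diego₄*.
*Daniel₅* and the pronoun do not c-command one another → neither Principle B nor Principle C is at stake; coindexation permitted.

{5}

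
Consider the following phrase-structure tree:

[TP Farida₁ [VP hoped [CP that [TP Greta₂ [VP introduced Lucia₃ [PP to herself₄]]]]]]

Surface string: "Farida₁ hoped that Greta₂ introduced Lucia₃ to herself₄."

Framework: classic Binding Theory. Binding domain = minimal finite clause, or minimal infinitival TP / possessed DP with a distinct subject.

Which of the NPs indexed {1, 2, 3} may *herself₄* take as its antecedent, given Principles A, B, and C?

*herself* is an anaphor, so Principle A applies: it must be bound in its binding domain.
Binding domain of *herself₄*: the embedded TP, whose subject is Greta₂.
*Farida₁* c-commands the anaphor but is outside its binding domain → cannot satisfy Principle A.
*Greta₂* c-commands the anaphor within its binding domain → licit binder.
*Lucia₃* c-commands the anaphor within its binding domain → licit binder.

{2, 3}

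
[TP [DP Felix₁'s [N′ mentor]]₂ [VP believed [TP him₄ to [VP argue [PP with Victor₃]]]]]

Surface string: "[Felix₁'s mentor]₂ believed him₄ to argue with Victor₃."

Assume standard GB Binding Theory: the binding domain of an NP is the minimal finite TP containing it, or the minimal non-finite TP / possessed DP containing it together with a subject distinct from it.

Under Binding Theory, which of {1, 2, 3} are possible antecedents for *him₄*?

*him* is a pronoun, so Principle B applies: it must be free in its binding domain.
Binding domain of *him₄*: the matrix TP, whose subject is [Felix₁'s mentor]₂.
*Felix₁* and the pronoun do not c-command one another → neither Principle B nor Principle C is at stake; coindexation permitted.
*[Felix₁'s mentor]₂* c-commands the pronoun within its binding domain → coindexation would violate Principle B.
*Victor₃*: the pronoun c-commands this R-expression → coindexation would violate Principle C on *Victor₃*.

{1}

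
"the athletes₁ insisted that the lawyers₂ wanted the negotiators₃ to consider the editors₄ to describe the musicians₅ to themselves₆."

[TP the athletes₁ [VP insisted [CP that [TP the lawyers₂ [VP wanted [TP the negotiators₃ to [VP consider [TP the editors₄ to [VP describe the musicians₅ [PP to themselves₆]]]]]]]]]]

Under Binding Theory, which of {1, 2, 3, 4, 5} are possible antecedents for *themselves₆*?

{4, 5}

*themselves* is an anaphor, so Principle A applies: it must be bound in its binding domain.
Binding domain of *themselves₆*: the embedded TP, whose subject is the editors₄.
*the athletes₁* c-commands the anaphor but is outside its binding domain → cannot satisfy Principle A.
*the lawyers₂* c-commands the anaphor but is outside its binding domain → cannot satisfy Principle A.
*the negotiators₃* c-commands the anaphor but is outside its binding domain → cannot satisfy Principle A.
*the editors₄* c-commands the anaphor within its binding domain → licit binder.
*the musicians₅* c-commands the anaphor within its binding domain → licit binder.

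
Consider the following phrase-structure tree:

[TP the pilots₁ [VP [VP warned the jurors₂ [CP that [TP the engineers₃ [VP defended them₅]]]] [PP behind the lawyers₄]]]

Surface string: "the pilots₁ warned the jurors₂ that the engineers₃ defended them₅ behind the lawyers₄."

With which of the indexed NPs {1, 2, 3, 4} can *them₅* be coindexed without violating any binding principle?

{1, 2, 4}

*them* is a pronoun, so Principle B applies: it must be free in its binding domain.
Binding domain of *them₅*: the embedded TP, whose subject is the engineers₃.
*the pilots₁* c-commands the pronoun but from outside its binding domain, and is not c-commanded by it → coindexation permitted.
*the jurors₂* c-commands the pronoun but from outside its binding domain, and is not c-commanded by it → coindexation permitted.
*the engineers₃* c-commands the pronoun within its binding domain → coindexation would violate Principle B.
*the lawyers₄* and the pronoun do not c-command one another → neither Principle B nor Principle C is at stake; coindexation permitted.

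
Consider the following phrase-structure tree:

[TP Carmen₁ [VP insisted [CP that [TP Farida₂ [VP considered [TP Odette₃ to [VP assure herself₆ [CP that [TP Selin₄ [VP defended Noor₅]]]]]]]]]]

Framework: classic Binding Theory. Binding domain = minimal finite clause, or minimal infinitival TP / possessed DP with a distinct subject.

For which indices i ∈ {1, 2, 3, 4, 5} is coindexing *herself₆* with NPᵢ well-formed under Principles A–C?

{3}

*herself* is an anaphor, so Principle A applies: it must be bound in its binding domain.
Binding domain of *herself₆*: the embedded TP, whose subject is Odette₃.
*Carmen₁* c-commands the anaphor but is outside its binding domain → cannot satisfy Principle A.
*Farida₂* c-commands the anaphor but is outside its binding domain → cannot satisfy Principle A.
*Odette₃* c-commands the anaphor within its binding domain → licit binder.
*Selin₄* does not c-command the anaphor → cannot bind it.
*Noor₅* does not c-command the anaphor → cannot bind it.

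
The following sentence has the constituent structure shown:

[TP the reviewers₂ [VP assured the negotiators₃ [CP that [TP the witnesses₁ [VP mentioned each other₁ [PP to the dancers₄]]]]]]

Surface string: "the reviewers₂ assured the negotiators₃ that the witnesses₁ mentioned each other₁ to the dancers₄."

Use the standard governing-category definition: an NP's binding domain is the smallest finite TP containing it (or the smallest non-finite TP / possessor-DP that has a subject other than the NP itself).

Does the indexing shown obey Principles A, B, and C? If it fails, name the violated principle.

The two coindexed NPs are *the witnesses₁* and *each other₁*.
*each other₁* is an anaphor; its binding domain is the embedded TP, whose subject is the witnesses₁. *the witnesses₁* c-commands it within that domain and shares its index, so Principle A is satisfied.
*the witnesses₁* is an R-expression; *each other₁* does not c-command it, and no other NP shares its index, so Principle C is satisfied.
All principles are respected.

grammatical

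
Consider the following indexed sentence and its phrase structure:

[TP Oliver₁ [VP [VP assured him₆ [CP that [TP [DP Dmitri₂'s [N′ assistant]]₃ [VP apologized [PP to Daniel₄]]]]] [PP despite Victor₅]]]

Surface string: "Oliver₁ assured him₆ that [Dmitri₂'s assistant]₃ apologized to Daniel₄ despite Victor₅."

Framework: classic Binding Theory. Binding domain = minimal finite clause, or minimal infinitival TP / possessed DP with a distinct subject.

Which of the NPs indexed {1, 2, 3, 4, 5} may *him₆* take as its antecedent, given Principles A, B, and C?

*him* is a pronoun, so Principle B applies: it must be free in its binding domain.
Binding domain of *him₆*: the matrix TP, whose subject is Oliver₁.
*Oliver₁* c-commands the pronoun within its binding domain → coindexation would violate Principle B.
*Dmitri₂*: the pronoun c-commands this R-expression → coindexation would violate Principle C on *Dmitri₂*.
*[Dmitri₂'s assistant]₃*: the pronoun c-commands this R-expression → coindexation would violate Principle C on *[Dmitri₂'s assistant]₃*.
*Daniel₄*: the pronoun c-commands this R-expression → coindexation would violate Principle C on *Daniel₄*.
*Victor₅* and the pronoun do not c-command one another → neither Principle B nor Principle C is at stake; coindexation permitted.

{5}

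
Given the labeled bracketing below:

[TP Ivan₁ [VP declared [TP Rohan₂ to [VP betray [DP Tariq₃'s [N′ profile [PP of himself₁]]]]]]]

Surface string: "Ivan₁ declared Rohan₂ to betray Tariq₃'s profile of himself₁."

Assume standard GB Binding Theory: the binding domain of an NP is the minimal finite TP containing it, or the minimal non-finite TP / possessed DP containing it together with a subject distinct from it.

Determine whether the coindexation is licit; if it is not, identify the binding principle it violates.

Principle A

The two coindexed NPs are *Ivan₁* and *himself₁*.
*himself₁* is an anaphor. Principle A requires it to be bound within its binding domain — the possessed DP, whose subject is Tariq₃.
Within that domain it is c-commanded by *Tariq₃*, which does not share its index.
*Ivan₁* does c-command the anaphor, but from outside its binding domain.
The anaphor is unbound in its domain → Principle A violation.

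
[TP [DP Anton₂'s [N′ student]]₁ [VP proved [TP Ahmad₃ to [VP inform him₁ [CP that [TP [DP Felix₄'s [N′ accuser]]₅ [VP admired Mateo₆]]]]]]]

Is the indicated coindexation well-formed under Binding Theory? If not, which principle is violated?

grammatical

The two coindexed NPs are *[Anton₂'s student]₁* and *him₁*.
*him₁* is a pronoun; its binding domain is the embedded TP, whose subject is Ahmad₃. Within that domain it is c-commanded only by *Ahmad₃*, which carries a different index — the pronoun is free locally, so Principle B holds.
*[Anton₂'s student]₁* is an R-expression; *him₁* does not c-command it, and no other NP shares its index, so Principle C is satisfied.
All principles are respected.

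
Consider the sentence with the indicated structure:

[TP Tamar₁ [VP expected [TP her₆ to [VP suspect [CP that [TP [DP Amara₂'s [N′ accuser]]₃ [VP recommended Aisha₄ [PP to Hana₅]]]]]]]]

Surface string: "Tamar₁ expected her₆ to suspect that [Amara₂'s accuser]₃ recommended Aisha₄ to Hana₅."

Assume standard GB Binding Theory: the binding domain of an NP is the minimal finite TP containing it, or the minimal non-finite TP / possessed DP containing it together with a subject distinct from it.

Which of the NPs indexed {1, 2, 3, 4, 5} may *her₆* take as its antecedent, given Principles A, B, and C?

none

*her* is a pronoun, so Principle B applies: it must be free in its binding domain.
Binding domain of *her₆*: the matrix TP, whose subject is Tamar₁.
*Tamar₁* c-commands the pronoun within its binding domain → coindexation would violate Principle B.
*Amara₂*: the pronoun c-commands this R-expression → coindexation would violate Principle C on *Amara₂*.
*[Amara₂'s accuser]₃*: the pronoun c-commands this R-expression → coindexation would violate Principle C on *[Amara₂'s accuser]₃*.
*Aisha₄*: the pronoun c-commands this R-expression → coindexation would violate Principle C on *Aisha₄*.
*Hana₅*: the pronoun c-commands this R-expression → coindexation would violate Principle C on *Hana₅*.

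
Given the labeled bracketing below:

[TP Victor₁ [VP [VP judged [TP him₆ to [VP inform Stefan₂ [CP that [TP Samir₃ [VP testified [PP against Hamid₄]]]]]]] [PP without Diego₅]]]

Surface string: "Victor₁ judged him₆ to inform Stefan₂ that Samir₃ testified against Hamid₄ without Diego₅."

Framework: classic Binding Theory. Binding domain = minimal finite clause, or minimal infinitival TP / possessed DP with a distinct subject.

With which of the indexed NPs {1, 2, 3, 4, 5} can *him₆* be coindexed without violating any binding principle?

*him* is a pronoun, so Principle B applies: it must be free in its binding domain.
Binding domain of *him₆*: the matrix TP, whose subject is Victor₁.
*Victor₁* c-commands the pronoun within its binding domain → coindexation would violate Principle B.
*Stefan₂*: the pronoun c-commands this R-expression → coindexation would violate Principle C on *Stefan₂*.
*Samir₃*: the pronoun c-commands this R-expression → coindexation would violate Principle C on *Samir₃*.
*Hamid₄*: the pronoun c-commands this R-expression → coindexation would violate Principle C on *Hamid₄*.
*Diego₅* and the pronoun do not c-command one another → neither Principle B nor Principle C is at stake; coindexation permitted.

{5}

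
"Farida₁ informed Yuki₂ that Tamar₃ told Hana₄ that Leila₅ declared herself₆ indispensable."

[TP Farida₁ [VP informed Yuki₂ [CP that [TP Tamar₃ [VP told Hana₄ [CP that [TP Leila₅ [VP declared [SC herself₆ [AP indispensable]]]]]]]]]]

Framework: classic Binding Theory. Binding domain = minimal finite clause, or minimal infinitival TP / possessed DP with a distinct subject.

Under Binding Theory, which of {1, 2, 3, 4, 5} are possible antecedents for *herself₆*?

*herself* is an anaphor, so Principle A applies: it must be bound in its binding domain.
Binding domain of *herself₆*: the embedded TP, whose subject is Leila₅.
*Farida₁* c-commands the anaphor but is outside its binding domain → cannot satisfy Principle A.
*Yuki₂* c-commands the anaphor but is outside its binding domain → cannot satisfy Principle A.
*Tamar₃* c-commands the anaphor but is outside its binding domain → cannot satisfy Principle A.
*Hana₄* c-commands the anaphor but is outside its binding domain → cannot satisfy Principle A.
*Leila₅* c-commands the anaphor within its binding domain → licit binder.

{5}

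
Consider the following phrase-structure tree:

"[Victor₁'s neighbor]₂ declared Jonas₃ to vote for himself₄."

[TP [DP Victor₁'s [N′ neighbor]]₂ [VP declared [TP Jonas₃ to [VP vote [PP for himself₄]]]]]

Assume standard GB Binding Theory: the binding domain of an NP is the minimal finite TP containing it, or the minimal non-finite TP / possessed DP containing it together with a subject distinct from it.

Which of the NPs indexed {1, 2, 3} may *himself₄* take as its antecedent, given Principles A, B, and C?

{3}

*himself* is an anaphor, so Principle A applies: it must be bound in its binding domain.
Binding domain of *himself₄*: the embedded TP, whose subject is Jonas₃.
*Victor₁* does not c-command the anaphor → cannot bind it.
*[Victor₁'s neighbor]₂* c-commands the anaphor but is outside its binding domain → cannot satisfy Principle A.
*Jonas₃* c-commands the anaphor within its binding domain → licit binder.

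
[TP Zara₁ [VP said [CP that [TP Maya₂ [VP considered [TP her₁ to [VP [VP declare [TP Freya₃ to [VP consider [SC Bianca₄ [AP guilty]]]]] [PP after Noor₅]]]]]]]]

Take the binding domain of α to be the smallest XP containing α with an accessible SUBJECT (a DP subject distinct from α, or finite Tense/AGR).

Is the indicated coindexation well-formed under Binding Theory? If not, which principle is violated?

grammatical

The two coindexed NPs are *Zara₁* and *her₁*.
*her₁* is a pronoun; its binding domain is the embedded TP, whose subject is Maya₂. Within that domain it is c-commanded only by *Maya₂*, which carries a different index — the pronoun is free locally, so Principle B holds.
*Zara₁* is an R-expression; *her₁* does not c-command it, and no other NP shares its index, so Principle C is satisfied.
All principles are respected.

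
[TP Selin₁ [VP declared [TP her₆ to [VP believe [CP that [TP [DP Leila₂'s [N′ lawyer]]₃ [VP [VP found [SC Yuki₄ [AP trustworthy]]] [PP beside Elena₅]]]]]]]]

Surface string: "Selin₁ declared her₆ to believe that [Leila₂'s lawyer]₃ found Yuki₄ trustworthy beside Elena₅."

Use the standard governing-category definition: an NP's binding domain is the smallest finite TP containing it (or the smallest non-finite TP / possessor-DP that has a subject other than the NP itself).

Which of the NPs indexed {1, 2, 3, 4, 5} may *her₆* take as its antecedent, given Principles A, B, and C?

none

*her* is a pronoun, so Principle B applies: it must be free in its binding domain.
Binding domain of *her₆*: the matrix TP, whose subject is Selin₁.
*Selin₁* c-commands the pronoun within its binding domain → coindexation would violate Principle B.
*Leila₂*: the pronoun c-commands this R-expression → coindexation would violate Principle C on *Leila₂*.
*[Leila₂'s lawyer]₃*: the pronoun c-commands this R-expression → coindexation would violate Principle C on *[Leila₂'s lawyer]₃*.
*Yuki₄*: the pronoun c-commands this R-expression → coindexation would violate Principle C on *Yuki₄*.
*Elena₅*: the pronoun c-commands this R-expression → coindexation would violate Principle C on *Elena₅*.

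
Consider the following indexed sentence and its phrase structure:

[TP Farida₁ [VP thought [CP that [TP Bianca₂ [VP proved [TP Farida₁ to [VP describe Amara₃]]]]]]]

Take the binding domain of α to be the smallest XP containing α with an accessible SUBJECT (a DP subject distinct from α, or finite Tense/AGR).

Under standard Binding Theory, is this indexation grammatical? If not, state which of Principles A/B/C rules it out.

The two coindexed NPs are *Farida₁* (the lower occurrence) and *Farida₁* (the higher occurrence).
*Farida₁* (the lower occurrence) is an R-expression. Principle C requires it to be free everywhere.
*Farida₁* (the higher occurrence) c-commands it and carries the same index.
The R-expression is bound → Principle C violation.

Principle C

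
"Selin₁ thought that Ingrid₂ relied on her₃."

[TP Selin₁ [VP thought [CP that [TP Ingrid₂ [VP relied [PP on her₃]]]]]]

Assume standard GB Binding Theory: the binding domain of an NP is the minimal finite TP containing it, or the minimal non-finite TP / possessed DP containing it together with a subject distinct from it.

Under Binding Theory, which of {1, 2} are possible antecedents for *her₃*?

*her* is a pronoun, so Principle B applies: it must be free in its binding domain.
Binding domain of *her₃*: the embedded TP, whose subject is Ingrid₂.
*Selin₁* c-commands the pronoun but from outside its binding domain, and is not c-commanded by it → coindexation permitted.
*Ingrid₂* c-commands the pronoun within its binding domain → coindexation would violate Principle B.

{1}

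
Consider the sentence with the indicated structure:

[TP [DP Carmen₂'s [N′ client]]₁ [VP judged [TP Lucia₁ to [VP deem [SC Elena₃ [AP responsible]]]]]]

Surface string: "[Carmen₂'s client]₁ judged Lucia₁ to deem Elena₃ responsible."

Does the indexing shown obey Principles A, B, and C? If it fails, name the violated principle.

Principle C

The two coindexed NPs are *[Carmen₂'s client]₁* and *Lucia₁*.
*Lucia₁* is an R-expression. Principle C requires it to be free everywhere.
*[Carmen₂'s client]₁* c-commands it and carries the same index.
The R-expression is bound → Principle C violation.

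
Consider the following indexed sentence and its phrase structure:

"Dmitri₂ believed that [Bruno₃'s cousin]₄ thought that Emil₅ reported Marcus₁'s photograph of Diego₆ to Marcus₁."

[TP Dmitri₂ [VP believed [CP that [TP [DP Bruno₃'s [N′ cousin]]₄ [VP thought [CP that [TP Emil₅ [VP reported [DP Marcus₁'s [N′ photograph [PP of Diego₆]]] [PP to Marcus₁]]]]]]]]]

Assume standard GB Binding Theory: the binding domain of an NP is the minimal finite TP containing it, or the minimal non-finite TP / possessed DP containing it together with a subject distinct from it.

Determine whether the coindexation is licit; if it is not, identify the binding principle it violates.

grammatical

The two coindexed NPs are *Marcus₁* and *Marcus₁*.
*Marcus₁* is an R-expression; no coindexed NP c-commands it, so Principle C holds.
*Marcus₁* is an R-expression; *Marcus₁* does not c-command it, and no other NP shares its index, so Principle C is satisfied.
All principles are respected.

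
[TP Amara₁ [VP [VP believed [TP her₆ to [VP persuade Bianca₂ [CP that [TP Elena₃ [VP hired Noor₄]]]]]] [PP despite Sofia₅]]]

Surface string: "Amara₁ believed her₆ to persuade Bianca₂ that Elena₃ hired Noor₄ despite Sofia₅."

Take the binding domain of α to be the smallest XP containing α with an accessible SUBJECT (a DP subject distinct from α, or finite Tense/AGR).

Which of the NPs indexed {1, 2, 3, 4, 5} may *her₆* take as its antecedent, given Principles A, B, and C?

*her* is a pronoun, so Principle B applies: it must be free in its binding domain.
Binding domain of *her₆*: the matrix TP, whose subject is Amara₁.
*Amara₁* c-commands the pronoun within its binding domain → coindexation would violate Principle B.
*Bianca₂*: the pronoun c-commands this R-expression → coindexation would violate Principle C on *Bianca₂*.
*Elena₃*: the pronoun c-commands this R-expression → coindexation would violate Principle C on *Elena₃*.
*Noor₄*: the pronoun c-commands this R-expression → coindexation would violate Principle C on *Noor₄*.
*Sofia₅* and the pronoun do not c-command one another → neither Principle B nor Principle C is at stake; coindexation permitted.

{5}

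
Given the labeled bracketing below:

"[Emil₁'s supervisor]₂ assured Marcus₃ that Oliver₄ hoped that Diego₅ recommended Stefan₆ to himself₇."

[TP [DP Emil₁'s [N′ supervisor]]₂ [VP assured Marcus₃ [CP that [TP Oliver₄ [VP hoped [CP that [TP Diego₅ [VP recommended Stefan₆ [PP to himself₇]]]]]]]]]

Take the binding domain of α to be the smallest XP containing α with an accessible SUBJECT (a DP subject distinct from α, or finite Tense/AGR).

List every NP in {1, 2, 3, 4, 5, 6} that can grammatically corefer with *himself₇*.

{5, 6}

*himself* is an anaphor, so Principle A applies: it must be bound in its binding domain.
Binding domain of *himself₇*: the embedded TP, whose subject is Diego₅.
*Emil₁* does not c-command the anaphor → cannot bind it.
*[Emil₁'s supervisor]₂* c-commands the anaphor but is outside its binding domain → cannot satisfy Principle A.
*Marcus₃* c-commands the anaphor but is outside its binding domain → cannot satisfy Principle A.
*Oliver₄* c-commands the anaphor but is outside its binding domain → cannot satisfy Principle A.
*Diego₅* c-commands the anaphor within its binding domain → licit binder.
*Stefan₆* c-commands the anaphor within its binding domain → licit binder.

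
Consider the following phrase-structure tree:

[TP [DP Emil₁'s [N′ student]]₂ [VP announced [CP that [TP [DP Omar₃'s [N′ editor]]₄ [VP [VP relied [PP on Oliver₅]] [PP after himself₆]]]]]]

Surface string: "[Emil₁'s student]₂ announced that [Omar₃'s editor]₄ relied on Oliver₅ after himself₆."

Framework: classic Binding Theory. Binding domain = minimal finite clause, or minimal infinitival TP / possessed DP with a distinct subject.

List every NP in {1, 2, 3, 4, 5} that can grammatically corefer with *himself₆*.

{4}

*himself* is an anaphor, so Principle A applies: it must be bound in its binding domain.
Binding domain of *himself₆*: the embedded TP, whose subject is [Omar₃'s editor]₄.
*Emil₁* does not c-command the anaphor → cannot bind it.
*[Emil₁'s student]₂* c-commands the anaphor but is outside its binding domain → cannot satisfy Principle A.
*Omar₃* does not c-command the anaphor → cannot bind it.
*[Omar₃'s editor]₄* c-commands the anaphor within its binding domain → licit binder.
*Oliver₅* does not c-command the anaphor → cannot bind it.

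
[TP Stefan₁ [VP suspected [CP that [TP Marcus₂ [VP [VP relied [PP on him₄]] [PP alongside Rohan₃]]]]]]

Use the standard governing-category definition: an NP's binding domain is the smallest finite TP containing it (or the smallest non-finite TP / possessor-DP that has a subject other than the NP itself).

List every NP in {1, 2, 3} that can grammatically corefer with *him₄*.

*him* is a pronoun, so Principle B applies: it must be free in its binding domain.
Binding domain of *him₄*: the embedded TP, whose subject is Marcus₂.
*Stefan₁* c-commands the pronoun but from outside its binding domain, and is not c-commanded by it → coindexation permitted.
*Marcus₂* c-commands the pronoun within its binding domain → coindexation would violate Principle B.
*Rohan₃* and the pronoun do not c-command one another → neither Principle B nor Principle C is at stake; coindexation permitted.

{1, 3}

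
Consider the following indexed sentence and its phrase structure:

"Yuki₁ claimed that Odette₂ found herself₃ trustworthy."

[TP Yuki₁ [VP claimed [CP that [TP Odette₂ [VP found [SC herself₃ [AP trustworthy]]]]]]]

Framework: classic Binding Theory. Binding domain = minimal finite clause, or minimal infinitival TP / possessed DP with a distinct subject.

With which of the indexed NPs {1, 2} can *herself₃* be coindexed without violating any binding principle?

*herself* is an anaphor, so Principle A applies: it must be bound in its binding domain.
Binding domain of *herself₃*: the embedded TP, whose subject is Odette₂.
*Yuki₁* c-commands the anaphor but is outside its binding domain → cannot satisfy Principle A.
*Odette₂* c-commands the anaphor within its binding domain → licit binder.

{2}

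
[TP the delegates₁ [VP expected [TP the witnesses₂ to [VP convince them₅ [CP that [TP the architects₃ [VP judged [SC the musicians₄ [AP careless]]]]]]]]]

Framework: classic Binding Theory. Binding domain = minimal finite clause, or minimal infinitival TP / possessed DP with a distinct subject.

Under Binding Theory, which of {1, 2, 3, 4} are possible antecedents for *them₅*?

{1}

*them* is a pronoun, so Principle B applies: it must be free in its binding domain.
Binding domain of *them₅*: the embedded TP, whose subject is the witnesses₂.
*the delegates₁* c-commands the pronoun but from outside its binding domain, and is not c-commanded by it → coindexation permitted.
*the witnesses₂* c-commands the pronoun within its binding domain → coindexation would violate Principle B.
*the architects₃*: the pronoun c-commands this R-expression → coindexation would violate Principle C on *the architects₃*.
*the musicians₄*: the pronoun c-commands this R-expression → coindexation would violate Principle C on *the musicians₄*.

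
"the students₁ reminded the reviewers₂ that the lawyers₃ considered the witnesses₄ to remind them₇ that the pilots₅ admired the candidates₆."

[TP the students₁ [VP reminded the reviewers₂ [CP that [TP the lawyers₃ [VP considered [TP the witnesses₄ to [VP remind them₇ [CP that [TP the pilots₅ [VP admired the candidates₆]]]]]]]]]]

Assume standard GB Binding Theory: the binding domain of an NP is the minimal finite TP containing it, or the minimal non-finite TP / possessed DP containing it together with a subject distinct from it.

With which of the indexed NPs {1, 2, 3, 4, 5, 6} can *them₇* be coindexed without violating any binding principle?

{1, 2, 3}

*them* is a pronoun, so Principle B applies: it must be free in its binding domain.
Binding domain of *them₇*: the embedded TP, whose subject is the witnesses₄.
*the students₁* c-commands the pronoun but from outside its binding domain, and is not c-commanded by it → coindexation permitted.
*the reviewers₂* c-commands the pronoun but from outside its binding domain, and is not c-commanded by it → coindexation permitted.
*the lawyers₃* c-commands the pronoun but from outside its binding domain, and is not c-commanded by it → coindexation permitted.
*the witnesses₄* c-commands the pronoun within its binding domain → coindexation would violate Principle B.
*the pilots₅*: the pronoun c-commands this R-expression → coindexation would violate Principle C on *the pilots₅*.
*the candidates₆*: the pronoun c-commands this R-expression → coindexation would violate Principle C on *the candidates₆*.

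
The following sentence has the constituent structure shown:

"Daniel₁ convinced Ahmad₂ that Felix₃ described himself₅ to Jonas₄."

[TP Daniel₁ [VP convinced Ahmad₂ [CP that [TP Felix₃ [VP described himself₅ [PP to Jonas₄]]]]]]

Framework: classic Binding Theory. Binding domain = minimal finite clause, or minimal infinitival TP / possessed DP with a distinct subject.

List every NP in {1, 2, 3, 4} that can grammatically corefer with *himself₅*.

*himself* is an anaphor, so Principle A applies: it must be bound in its binding domain.
Binding domain of *himself₅*: the embedded TP, whose subject is Felix₃.
*Daniel₁* c-commands the anaphor but is outside its binding domain → cannot satisfy Principle A.
*Ahmad₂* c-commands the anaphor but is outside its binding domain → cannot satisfy Principle A.
*Felix₃* c-commands the anaphor within its binding domain → licit binder.
*Jonas₄* does not c-command the anaphor → cannot bind it.

{3}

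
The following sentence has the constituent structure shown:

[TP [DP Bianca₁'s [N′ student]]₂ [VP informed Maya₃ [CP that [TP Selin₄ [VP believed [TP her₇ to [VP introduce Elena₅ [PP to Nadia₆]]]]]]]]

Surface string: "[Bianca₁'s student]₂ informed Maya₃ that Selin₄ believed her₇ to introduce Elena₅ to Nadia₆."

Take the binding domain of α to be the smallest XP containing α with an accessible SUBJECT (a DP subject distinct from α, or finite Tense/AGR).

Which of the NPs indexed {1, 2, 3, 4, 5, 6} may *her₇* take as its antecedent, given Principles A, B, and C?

{1, 2, 3}

*her* is a pronoun, so Principle B applies: it must be free in its binding domain.
Binding domain of *her₇*: the embedded TP, whose subject is Selin₄.
*Bianca₁* and the pronoun do not c-command one another → neither Principle B nor Principle C is at stake; coindexation permitted.
*[Bianca₁'s student]₂* c-commands the pronoun but from outside its binding domain, and is not c-commanded by it → coindexation permitted.
*Maya₃* c-commands the pronoun but from outside its binding domain, and is not c-commanded by it → coindexation permitted.
*Selin₄* c-commands the pronoun within its binding domain → coindexation would violate Principle B.
*Elena₅*: the pronoun c-commands this R-expression → coindexation would violate Principle C on *Elena₅*.
*Nadia₆*: the pronoun c-commands this R-expression → coindexation would violate Principle C on *Nadia₆*.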